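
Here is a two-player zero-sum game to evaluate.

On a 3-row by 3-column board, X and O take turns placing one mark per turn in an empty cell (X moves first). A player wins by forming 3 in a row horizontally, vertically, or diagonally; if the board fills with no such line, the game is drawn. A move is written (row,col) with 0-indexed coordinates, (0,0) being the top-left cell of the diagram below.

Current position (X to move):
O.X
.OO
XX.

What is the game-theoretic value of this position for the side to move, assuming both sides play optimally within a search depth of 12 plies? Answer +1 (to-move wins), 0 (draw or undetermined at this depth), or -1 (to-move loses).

value(O.X/.OO/XX., X) = +1

[O.X/.OO/XX.] X move#1: (0,1):-1/OXX/.OO/XX., (1,0):-1/O.X/XOO/XX., (2,2):+1/O.X/.OO/XXX*
[O.X/.OO/XXX] end (terminal -1, O#2); searched O.X/.OO/XX. to 12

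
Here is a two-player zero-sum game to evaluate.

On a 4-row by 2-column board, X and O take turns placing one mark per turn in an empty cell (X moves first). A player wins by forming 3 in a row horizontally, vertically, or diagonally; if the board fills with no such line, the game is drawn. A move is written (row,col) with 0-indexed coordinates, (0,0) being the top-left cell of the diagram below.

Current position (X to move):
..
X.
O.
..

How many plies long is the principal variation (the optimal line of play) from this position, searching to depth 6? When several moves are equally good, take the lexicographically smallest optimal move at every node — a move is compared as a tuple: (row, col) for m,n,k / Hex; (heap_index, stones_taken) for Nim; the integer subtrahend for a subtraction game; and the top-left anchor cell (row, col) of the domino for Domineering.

ply 1, X at ../X./O./.. | (0,0)=+0→X./X./O./..*; (0,1)=+0→.X/X./O./..; (1,1)=+0→../XX/O./..; (2,1)=+0→../X./OX/..; (3,0)=+0→../X./O./X.; (3,1)=+0→../X./O./.X
ply 2, O at X./X./O./.. | (0,1)=+0→XO/X./O./..*; (1,1)=+0→X./XO/O./..; (2,1)=+0→X./X./OO/..; (3,0)=+0→X./X./O./O.; (3,1)=+0→X./X./O./.O
ply 3, X at XO/X./O./.. | (1,1)=+0→XO/XX/O./..*; (2,1)=+0→XO/X./OX/..; (3,0)=+0→XO/X./O./X.; (3,1)=+0→XO/X./O./.X
ply 4, O at XO/XX/O./.. | (2,1)=+0→XO/XX/OO/..*; (3,0)=+0→XO/XX/O./O.; (3,1)=+0→XO/XX/O./.O
ply 5, X at XO/XX/OO/.. | (3,0)=+0→XO/XX/OO/X.*; (3,1)=+0→XO/XX/OO/.X
ply 6, O at XO/XX/OO/X. | (3,1)=+0→XO/XX/OO/XO*
ply 7: XO/XX/OO/XO is terminal +0 (X); from ../X./O./.. depth 6

PV length from [../X./O./..]: 6 plies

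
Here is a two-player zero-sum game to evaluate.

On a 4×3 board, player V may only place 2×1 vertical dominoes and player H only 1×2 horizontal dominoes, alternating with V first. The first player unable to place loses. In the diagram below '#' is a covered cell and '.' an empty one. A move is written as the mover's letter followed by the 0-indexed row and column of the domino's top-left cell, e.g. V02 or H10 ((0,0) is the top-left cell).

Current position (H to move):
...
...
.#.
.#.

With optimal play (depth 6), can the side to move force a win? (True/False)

[.../.../.#./.#.] H move#1: H00:-1/##./.../.#./.#.*, H01:-1/.##/.../.#./.#., H10:-1/.../##./.#./.#., H11:-1/.../.##/.#./.#.
[##./.../.#./.#.] V move#2: V02:+1/###/..#/.#./.#.*, V10:+1/##./#../##./.#., V12:+1/##./..#/.##/.#., V20:+1/##./.../##./##., V22:+1/##./.../.##/.##
[###/..#/.#./.#.] H move#3: H10:-1/###/###/.#./.#.*
[###/###/.#./.#.] V move#4: V20:+1/###/###/##./##.*, V22:+1/###/###/.##/.##
[###/###/##./##.] end (terminal -1, H#5); searched .../.../.#./.#. to 6

H winning at [.../.../.#./.#.]: False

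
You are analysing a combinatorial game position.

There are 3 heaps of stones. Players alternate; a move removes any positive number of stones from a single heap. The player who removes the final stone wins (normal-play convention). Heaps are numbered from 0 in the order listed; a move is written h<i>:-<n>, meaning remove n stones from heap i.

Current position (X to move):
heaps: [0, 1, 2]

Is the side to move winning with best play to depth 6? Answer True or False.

[(0,1,2)] X move#1: h1:-1:-1/(0,0,2), h2:-1:+1/(0,1,1)*, h2:-2:-1/(0,1,0)
[(0,1,1)] O move#2: h1:-1:-1/(0,0,1)*, h2:-1:-1/(0,1,0)
[(0,0,1)] X move#3: h2:-1:+1/(0,0,0)*
[(0,0,0)] end (terminal -1, O#4); searched (0,1,2) to 6

X winning at [(0,1,2)]: True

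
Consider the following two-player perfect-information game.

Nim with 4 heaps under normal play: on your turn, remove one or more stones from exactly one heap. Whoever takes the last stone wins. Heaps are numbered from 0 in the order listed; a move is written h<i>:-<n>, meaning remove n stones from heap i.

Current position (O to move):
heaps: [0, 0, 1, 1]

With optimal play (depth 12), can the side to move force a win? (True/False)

O winning at [(0,0,1,1)]: False

[(0,0,1,1)] O move#1: h2:-1:-1/(0,0,0,1)*, h3:-1:-1/(0,0,1,0)
[(0,0,0,1)] X move#2: h3:-1:+1/(0,0,0,0)*
[(0,0,0,0)] end (terminal -1, O#3); searched (0,0,1,1) to 12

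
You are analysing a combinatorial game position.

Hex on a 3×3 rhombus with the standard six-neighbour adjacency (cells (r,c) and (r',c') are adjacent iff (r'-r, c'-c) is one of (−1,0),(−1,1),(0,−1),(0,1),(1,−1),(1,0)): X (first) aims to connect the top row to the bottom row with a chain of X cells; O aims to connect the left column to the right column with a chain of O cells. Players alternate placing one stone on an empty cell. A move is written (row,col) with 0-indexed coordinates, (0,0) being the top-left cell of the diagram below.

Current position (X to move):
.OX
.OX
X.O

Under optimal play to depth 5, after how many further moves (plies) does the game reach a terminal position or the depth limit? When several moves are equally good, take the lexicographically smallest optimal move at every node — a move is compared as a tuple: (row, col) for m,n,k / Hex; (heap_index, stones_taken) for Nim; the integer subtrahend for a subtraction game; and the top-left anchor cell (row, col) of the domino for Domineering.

ply 1, X at .OX/.OX/X.O | (0,0)=+1→XOX/.OX/X.O*; (1,0)=+1→.OX/XOX/X.O; (2,1)=+1→.OX/.OX/XXO
ply 2, O at XOX/.OX/X.O | (1,0)=-1→XOX/OOX/X.O*; (2,1)=-1→XOX/.OX/XOO
ply 3, X at XOX/OOX/X.O | (2,1)=+1→XOX/OOX/XXO*
ply 4: XOX/OOX/XXO is terminal -1 (O); from .OX/.OX/X.O depth 5

PV length from [.OX/.OX/X.O]: 3 plies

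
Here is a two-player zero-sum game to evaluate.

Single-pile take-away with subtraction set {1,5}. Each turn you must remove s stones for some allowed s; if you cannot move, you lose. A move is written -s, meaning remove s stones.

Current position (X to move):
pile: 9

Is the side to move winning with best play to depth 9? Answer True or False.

X winning at [9]: True

p1 X@[9]: -1[8]+1* -5[4]+1
p2 O@[8]: -1[7]-1* -5[3]-1
p3 X@[7]: -1[6]+1* -5[2]+1
p4 O@[6]: -1[5]-1* -5[1]-1
p5 X@[5]: -1[4]+1* -5[0]+1
p6 O@[4]: -1[3]-1*
p7 X@[3]: -1[2]+1*
p8 O@[2]: -1[1]-1*
p9 X@[1]: -1[0]+1*
p10 O@[0] terminal -1; root [9] d9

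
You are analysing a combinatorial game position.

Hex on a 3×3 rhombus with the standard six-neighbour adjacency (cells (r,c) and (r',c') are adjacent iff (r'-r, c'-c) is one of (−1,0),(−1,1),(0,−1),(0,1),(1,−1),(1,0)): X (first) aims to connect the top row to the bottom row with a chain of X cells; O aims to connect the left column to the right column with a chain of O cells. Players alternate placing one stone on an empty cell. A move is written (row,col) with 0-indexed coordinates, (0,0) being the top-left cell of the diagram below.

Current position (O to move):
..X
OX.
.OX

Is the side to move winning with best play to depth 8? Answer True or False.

[..X/OX./.OX] O move#1: (0,0):-1/O.X/OX./.OX*, (0,1):-1/.OX/OX./.OX, (1,2):-1/..X/OXO/.OX, (2,0):-1/..X/OX./OOX
[O.X/OX./.OX] X move#2: (0,1):+1/OXX/OX./.OX*, (1,2):+1/O.X/OXX/.OX, (2,0):+1/O.X/OX./XOX
[OXX/OX./.OX] O move#3: (1,2):-1/OXX/OXO/.OX*, (2,0):-1/OXX/OX./OOX
[OXX/OXO/.OX] X move#4: (2,0):+1/OXX/OXO/XOX*
[OXX/OXO/XOX] end (terminal -1, O#5); searched ..X/OX./.OX to 8

O winning at [..X/OX./.OX]: False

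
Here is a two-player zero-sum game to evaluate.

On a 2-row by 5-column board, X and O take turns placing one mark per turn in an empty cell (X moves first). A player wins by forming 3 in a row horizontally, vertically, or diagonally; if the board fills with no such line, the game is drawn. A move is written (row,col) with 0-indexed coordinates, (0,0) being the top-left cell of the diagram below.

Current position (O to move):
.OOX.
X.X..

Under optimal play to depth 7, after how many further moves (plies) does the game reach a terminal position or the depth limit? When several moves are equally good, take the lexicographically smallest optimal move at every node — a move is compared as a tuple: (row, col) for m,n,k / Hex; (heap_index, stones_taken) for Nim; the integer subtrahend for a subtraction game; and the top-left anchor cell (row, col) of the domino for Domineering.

p1 O@[.OOX./X.X..]: (0,0)[OOOX./X.X..]+1* (0,4)[.OOXO/X.X..]-1 (1,1)[.OOX./XOX..]+0 (1,3)[.OOX./X.XO.]-1 (1,4)[.OOX./X.X.O]-1
p2 X@[OOOX./X.X..] terminal -1; root [.OOX./X.X..] d7

PV length from [.OOX./X.X..]: 1 ply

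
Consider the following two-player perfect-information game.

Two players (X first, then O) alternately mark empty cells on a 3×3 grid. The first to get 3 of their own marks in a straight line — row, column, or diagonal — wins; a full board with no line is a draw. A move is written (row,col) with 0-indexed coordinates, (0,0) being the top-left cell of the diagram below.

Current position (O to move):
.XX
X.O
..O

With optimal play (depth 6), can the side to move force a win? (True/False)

ply 1, O at .XX/X.O/..O | (0,0)=-1→OXX/X.O/..O*; (1,1)=-1→.XX/XOO/..O; (2,0)=-1→.XX/X.O/O.O; (2,1)=-1→.XX/X.O/.OO
ply 2, X at OXX/X.O/..O | (1,1)=+1→OXX/XXO/..O*; (2,0)=-1→OXX/X.O/X.O; (2,1)=-1→OXX/X.O/.XO
ply 3, O at OXX/XXO/..O | (2,0)=-1→OXX/XXO/O.O*; (2,1)=-1→OXX/XXO/.OO
ply 4, X at OXX/XXO/O.O | (2,1)=+1→OXX/XXO/OXO*
ply 5: OXX/XXO/OXO is terminal -1 (O); from .XX/X.O/..O depth 6

O winning at [.XX/X.O/..O]: False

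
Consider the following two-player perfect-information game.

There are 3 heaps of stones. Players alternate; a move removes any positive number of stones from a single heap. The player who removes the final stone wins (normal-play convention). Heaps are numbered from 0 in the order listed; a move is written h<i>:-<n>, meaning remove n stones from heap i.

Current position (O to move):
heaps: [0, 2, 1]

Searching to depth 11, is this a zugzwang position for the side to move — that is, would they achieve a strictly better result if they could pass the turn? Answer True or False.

p1 O@[(0,2,1)]: h1:-1[(0,1,1)]+1* h1:-2[(0,0,1)]-1 h2:-1[(0,2,0)]-1
p2 X@[(0,1,1)]: h1:-1[(0,0,1)]-1* h2:-1[(0,1,0)]-1
p3 O@[(0,0,1)]: h2:-1[(0,0,0)]+1*
p4 X@[(0,0,0)] terminal -1; root [(0,2,1)] d11
pass branch (X moves first from the same position):
  | p1 X@[(0,2,1)]: h1:-1[(0,1,1)]+1* h1:-2[(0,0,1)]-1 h2:-1[(0,2,0)]-1
  | p2 O@[(0,1,1)]: h1:-1[(0,0,1)]-1* h2:-1[(0,1,0)]-1
  | p3 X@[(0,0,1)]: h2:-1[(0,0,0)]+1*
  | p4 O@[(0,0,0)] terminal -1; root [(0,2,1)] d11
O moving scores +1; O passing scores -1

zugzwang((0,2,1), O) = False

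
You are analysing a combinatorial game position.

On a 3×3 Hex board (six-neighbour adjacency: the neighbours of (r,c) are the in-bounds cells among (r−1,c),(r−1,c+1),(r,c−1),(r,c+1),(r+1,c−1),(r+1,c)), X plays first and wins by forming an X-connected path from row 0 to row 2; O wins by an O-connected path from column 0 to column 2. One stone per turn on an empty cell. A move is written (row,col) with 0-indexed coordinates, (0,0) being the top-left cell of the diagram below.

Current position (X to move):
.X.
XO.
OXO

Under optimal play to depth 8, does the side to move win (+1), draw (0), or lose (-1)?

value(.X./XO./OXO, X) = -1

p1 X@[.X./XO./OXO]: (0,0)[XX./XO./OXO]-1* (0,2)[.XX/XO./OXO]-1 (1,2)[.X./XOX/OXO]-1
p2 O@[XX./XO./OXO]: (0,2)[XXO/XO./OXO]+1* (1,2)[XX./XOO/OXO]+1
p3 X@[XXO/XO./OXO] terminal -1; root [.X./XO./OXO] d8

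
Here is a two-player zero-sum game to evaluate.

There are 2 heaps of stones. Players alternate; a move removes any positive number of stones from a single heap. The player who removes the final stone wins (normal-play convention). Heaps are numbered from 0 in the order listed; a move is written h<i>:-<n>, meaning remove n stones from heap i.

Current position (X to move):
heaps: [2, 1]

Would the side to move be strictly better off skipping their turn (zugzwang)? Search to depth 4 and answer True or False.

zugzwang((2,1), X) = False

[(2,1)] X move#1: h0:-1:+1/(1,1)*, h0:-2:-1/(0,1), h1:-1:-1/(2,0)
[(1,1)] O move#2: h0:-1:-1/(0,1)*, h1:-1:-1/(1,0)
[(0,1)] X move#3: h1:-1:+1/(0,0)*
[(0,0)] end (terminal -1, O#4); searched (2,1) to 4
pass branch (O moves first from the same position):
  | [(2,1)] O move#1: h0:-1:+1/(1,1)*, h0:-2:-1/(0,1), h1:-1:-1/(2,0)
  | [(1,1)] X move#2: h0:-1:-1/(0,1)*, h1:-1:-1/(1,0)
  | [(0,1)] O move#3: h1:-1:+1/(0,0)*
  | [(0,0)] end (terminal -1, X#4); searched (2,1) to 4
X moving scores +1; X passing scores -1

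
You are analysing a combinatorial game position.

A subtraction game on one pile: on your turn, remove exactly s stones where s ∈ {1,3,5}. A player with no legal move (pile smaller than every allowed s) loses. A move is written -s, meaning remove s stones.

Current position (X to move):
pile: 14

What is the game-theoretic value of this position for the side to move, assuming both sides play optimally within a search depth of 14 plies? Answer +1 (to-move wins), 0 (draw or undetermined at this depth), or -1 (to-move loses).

[14] X move#1: -1:-1/13*, -3:-1/11, -5:-1/9
[13] O move#2: -1:+1/12*, -3:+1/10, -5:+1/8
[12] X move#3: -1:-1/11*, -3:-1/9, -5:-1/7
[11] O move#4: -1:+1/10*, -3:+1/8, -5:+1/6
[10] X move#5: -1:-1/9*, -3:-1/7, -5:-1/5
[9] O move#6: -1:+1/8*, -3:+1/6, -5:+1/4
[8] X move#7: -1:-1/7*, -3:-1/5, -5:-1/3
[7] O move#8: -1:+1/6*, -3:+1/4, -5:+1/2
[6] X move#9: -1:-1/5*, -3:-1/3, -5:-1/1
[5] O move#10: -1:+1/4*, -3:+1/2, -5:+1/0
[4] X move#11: -1:-1/3*, -3:-1/1
[3] O move#12: -1:+1/2*, -3:+1/0
[2] X move#13: -1:-1/1*
[1] O move#14: -1:+1/0*
[0] end (terminal -1, X#15); searched 14 to 14

value(14, X) = -1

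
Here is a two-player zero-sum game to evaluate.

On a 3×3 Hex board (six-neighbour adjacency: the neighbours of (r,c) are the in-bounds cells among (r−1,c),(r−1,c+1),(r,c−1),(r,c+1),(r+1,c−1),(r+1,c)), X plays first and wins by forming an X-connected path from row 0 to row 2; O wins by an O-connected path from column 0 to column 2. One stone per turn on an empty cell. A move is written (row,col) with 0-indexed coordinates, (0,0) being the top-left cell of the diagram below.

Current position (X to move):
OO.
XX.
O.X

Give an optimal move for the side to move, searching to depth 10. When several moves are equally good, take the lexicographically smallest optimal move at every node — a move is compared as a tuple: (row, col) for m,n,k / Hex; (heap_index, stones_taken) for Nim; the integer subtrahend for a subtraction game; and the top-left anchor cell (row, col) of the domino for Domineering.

X's best at [OO./XX./O.X]: (0,2)

ply 1, X at OO./XX./O.X | (0,2)=+1→OOX/XX./O.X*; (1,2)=-1→OO./XXX/O.X; (2,1)=-1→OO./XX./OXX
ply 2, O at OOX/XX./O.X | (1,2)=-1→OOX/XXO/O.X*; (2,1)=-1→OOX/XX./OOX
ply 3, X at OOX/XXO/O.X | (2,1)=+1→OOX/XXO/OXX*
ply 4: OOX/XXO/OXX is terminal -1 (O); from OO./XX./O.X depth 10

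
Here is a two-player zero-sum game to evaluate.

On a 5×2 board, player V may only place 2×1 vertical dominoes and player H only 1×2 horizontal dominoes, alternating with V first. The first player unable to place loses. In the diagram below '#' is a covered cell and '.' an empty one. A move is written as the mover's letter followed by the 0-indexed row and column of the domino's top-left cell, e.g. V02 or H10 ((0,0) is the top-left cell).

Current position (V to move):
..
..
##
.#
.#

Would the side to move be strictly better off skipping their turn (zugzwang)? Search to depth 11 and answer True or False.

zugzwang(../../##/.#/.#, V) = False

p1 V@[../../##/.#/.#]: V00[#./#./##/.#/.#]+1* V01[.#/.#/##/.#/.#]+1 V30[../../##/##/##]-1
p2 H@[#./#./##/.#/.#] terminal -1; root [../../##/.#/.#] d11
pass branch (H moves first from the same position):
  | p1 H@[../../##/.#/.#]: H00[##/../##/.#/.#]+1* H10[../##/##/.#/.#]+1
  | p2 V@[##/../##/.#/.#]: V30[##/../##/##/##]-1*
  | p3 H@[##/../##/##/##]: H10[##/##/##/##/##]+1*
  | p4 V@[##/##/##/##/##] terminal -1; root [../../##/.#/.#] d11
V moving scores +1; V passing scores -1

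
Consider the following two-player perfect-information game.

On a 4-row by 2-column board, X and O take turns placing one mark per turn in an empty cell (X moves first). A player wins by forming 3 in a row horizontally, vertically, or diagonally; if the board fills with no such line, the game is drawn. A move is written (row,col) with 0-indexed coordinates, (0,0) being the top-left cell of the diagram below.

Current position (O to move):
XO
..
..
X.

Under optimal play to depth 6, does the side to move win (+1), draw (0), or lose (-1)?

[XO/../../X.] O move#1: (1,0):+0/XO/O./../X.*, (1,1):+0/XO/.O/../X., (2,0):+0/XO/../O./X., (2,1):+0/XO/../.O/X., (3,1):+0/XO/../../XO
[XO/O./../X.] X move#2: (1,1):+0/XO/OX/../X.*, (2,0):+0/XO/O./X./X., (2,1):+0/XO/O./.X/X., (3,1):+0/XO/O./../XX
[XO/OX/../X.] O move#3: (2,0):+0/XO/OX/O./X.*, (2,1):+0/XO/OX/.O/X., (3,1):+0/XO/OX/../XO
[XO/OX/O./X.] X move#4: (2,1):+0/XO/OX/OX/X.*, (3,1):+0/XO/OX/O./XX
[XO/OX/OX/X.] O move#5: (3,1):+0/XO/OX/OX/XO*
[XO/OX/OX/XO] end (terminal +0, X#6); searched XO/../../X. to 6

value(XO/../../X., O) = 0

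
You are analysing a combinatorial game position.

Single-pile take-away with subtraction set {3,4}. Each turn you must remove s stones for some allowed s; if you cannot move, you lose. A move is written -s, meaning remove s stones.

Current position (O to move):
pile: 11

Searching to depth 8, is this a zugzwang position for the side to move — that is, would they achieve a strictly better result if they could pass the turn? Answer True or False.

ply 1, O at 11 | -3=+1→8*; -4=+1→7
ply 2, X at 8 | -3=-1→5*; -4=-1→4
ply 3, O at 5 | -3=+1→2*; -4=+1→1
ply 4: 2 is terminal -1 (X); from 11 depth 8
suppose O passes — search the same position with X to move:
pass> ply 1, X at 11 | -3=+1→8*; -4=+1→7
pass> ply 2, O at 8 | -3=-1→5*; -4=-1→4
pass> ply 3, X at 5 | -3=+1→2*; -4=+1→1
pass> ply 4: 2 is terminal -1 (O); from 11 depth 8
for O: play +1, pass -1

zugzwang(11, O) = False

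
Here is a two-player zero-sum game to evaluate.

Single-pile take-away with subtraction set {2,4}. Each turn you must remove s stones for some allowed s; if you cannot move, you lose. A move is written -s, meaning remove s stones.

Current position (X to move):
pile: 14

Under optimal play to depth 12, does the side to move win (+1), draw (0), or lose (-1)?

value(14, X) = +1

ply 1, X at 14 | -2=+1→12*; -4=-1→10
ply 2, O at 12 | -2=-1→10*; -4=-1→8
ply 3, X at 10 | -2=-1→8; -4=+1→6*
ply 4, O at 6 | -2=-1→4*; -4=-1→2
ply 5, X at 4 | -2=-1→2; -4=+1→0*
ply 6: 0 is terminal -1 (O); from 14 depth 12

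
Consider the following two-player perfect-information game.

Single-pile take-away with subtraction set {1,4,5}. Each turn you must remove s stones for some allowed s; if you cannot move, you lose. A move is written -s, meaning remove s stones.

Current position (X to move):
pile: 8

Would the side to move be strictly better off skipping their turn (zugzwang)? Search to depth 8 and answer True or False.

zugzwang(8, X) = True

p1 X@[8]: -1[7]-1* -4[4]-1 -5[3]-1
p2 O@[7]: -1[6]-1 -4[3]-1 -5[2]+1*
p3 X@[2]: -1[1]-1*
p4 O@[1]: -1[0]+1*
p5 X@[0] terminal -1; root [8] d8
suppose X passes — search the same position with O to move:
pass> p1 O@[8]: -1[7]-1* -4[4]-1 -5[3]-1
pass> p2 X@[7]: -1[6]-1 -4[3]-1 -5[2]+1*
pass> p3 O@[2]: -1[1]-1*
pass> p4 X@[1]: -1[0]+1*
pass> p5 O@[0] terminal -1; root [8] d8
for X: play -1, pass +1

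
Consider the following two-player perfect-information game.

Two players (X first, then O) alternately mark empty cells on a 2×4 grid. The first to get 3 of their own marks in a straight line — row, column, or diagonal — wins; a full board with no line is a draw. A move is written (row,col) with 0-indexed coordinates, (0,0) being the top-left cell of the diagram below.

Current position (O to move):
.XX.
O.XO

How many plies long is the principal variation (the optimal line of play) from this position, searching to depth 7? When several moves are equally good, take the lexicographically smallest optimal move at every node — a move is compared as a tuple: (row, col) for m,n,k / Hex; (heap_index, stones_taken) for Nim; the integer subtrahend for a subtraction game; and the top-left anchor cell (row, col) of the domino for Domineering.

[.XX./O.XO] O move#1: (0,0):-1/OXX./O.XO*, (0,3):-1/.XXO/O.XO, (1,1):-1/.XX./OOXO
[OXX./O.XO] X move#2: (0,3):+1/OXXX/O.XO*, (1,1):+0/OXX./OXXO
[OXXX/O.XO] end (terminal -1, O#3); searched .XX./O.XO to 7

PV length from [.XX./O.XO]: 2 plies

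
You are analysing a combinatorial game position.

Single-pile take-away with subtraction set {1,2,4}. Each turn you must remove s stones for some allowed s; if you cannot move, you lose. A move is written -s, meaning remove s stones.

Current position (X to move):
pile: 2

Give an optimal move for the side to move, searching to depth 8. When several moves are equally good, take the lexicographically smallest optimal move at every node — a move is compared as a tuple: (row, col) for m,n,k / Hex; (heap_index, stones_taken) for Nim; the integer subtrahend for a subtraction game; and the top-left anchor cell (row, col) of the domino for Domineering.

X's best at [2]: -2

ply 1, X at 2 | -1=-1→1; -2=+1→0*
ply 2: 0 is terminal -1 (O); from 2 depth 8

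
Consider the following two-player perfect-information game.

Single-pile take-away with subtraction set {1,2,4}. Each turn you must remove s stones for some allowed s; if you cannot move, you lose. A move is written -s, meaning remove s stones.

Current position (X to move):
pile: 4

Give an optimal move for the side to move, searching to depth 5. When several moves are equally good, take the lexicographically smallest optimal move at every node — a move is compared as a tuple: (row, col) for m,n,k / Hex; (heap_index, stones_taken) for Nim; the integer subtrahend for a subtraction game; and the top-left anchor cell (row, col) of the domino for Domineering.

p1 X@[4]: -1[3]+1* -2[2]-1 -4[0]+1
p2 O@[3]: -1[2]-1* -2[1]-1
p3 X@[2]: -1[1]-1 -2[0]+1*
p4 O@[0] terminal -1; root [4] d5

X's best at [4]: -1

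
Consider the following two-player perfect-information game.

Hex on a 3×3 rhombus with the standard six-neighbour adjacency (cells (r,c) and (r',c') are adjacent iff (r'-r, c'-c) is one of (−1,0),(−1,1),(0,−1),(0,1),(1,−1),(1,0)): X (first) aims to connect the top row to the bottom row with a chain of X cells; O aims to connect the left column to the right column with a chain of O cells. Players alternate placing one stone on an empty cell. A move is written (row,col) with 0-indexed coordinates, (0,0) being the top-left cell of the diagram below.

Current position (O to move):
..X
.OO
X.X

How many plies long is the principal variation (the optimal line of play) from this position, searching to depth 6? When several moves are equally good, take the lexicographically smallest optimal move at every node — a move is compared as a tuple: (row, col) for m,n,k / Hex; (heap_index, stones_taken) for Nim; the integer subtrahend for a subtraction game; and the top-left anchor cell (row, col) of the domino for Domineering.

PV length from [..X/.OO/X.X]: 3 plies

ply 1, O at ..X/.OO/X.X | (0,0)=+1→O.X/.OO/X.X*; (0,1)=+1→.OX/.OO/X.X; (1,0)=+1→..X/OOO/X.X; (2,1)=-1→..X/.OO/XOX
ply 2, X at O.X/.OO/X.X | (0,1)=-1→OXX/.OO/X.X*; (1,0)=-1→O.X/XOO/X.X; (2,1)=-1→O.X/.OO/XXX
ply 3, O at OXX/.OO/X.X | (1,0)=+1→OXX/OOO/X.X*; (2,1)=-1→OXX/.OO/XOX
ply 4: OXX/OOO/X.X is terminal -1 (X); from ..X/.OO/X.X depth 6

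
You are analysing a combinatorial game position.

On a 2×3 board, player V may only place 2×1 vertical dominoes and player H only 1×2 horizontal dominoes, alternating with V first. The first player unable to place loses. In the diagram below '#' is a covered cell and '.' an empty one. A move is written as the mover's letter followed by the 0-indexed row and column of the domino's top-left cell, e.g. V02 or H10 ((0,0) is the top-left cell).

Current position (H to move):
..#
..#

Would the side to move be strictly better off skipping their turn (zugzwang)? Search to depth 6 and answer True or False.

zugzwang(..#/..#, H) = False

p1 H@[..#/..#]: H00[###/..#]+1* H10[..#/###]+1
p2 V@[###/..#] terminal -1; root [..#/..#] d6
if H skipped the turn, V would face:
~ p1 V@[..#/..#]: V00[#.#/#.#]+1* V01[.##/.##]+1
~ p2 H@[#.#/#.#] terminal -1; root [..#/..#] d6
compare (H): move=+1 vs pass=-1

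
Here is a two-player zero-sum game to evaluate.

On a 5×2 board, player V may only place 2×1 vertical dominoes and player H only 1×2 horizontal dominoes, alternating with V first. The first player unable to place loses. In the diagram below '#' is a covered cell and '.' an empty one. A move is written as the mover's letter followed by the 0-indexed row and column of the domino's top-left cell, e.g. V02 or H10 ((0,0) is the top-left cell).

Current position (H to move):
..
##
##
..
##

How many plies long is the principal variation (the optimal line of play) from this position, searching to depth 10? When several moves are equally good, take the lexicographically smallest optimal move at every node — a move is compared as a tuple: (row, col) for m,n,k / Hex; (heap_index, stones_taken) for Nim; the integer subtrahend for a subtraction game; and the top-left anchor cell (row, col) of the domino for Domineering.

p1 H@[../##/##/../##]: H00[##/##/##/../##]+1* H30[../##/##/##/##]+1
p2 V@[##/##/##/../##] terminal -1; root [../##/##/../##] d10

PV length from [../##/##/../##]: 1 ply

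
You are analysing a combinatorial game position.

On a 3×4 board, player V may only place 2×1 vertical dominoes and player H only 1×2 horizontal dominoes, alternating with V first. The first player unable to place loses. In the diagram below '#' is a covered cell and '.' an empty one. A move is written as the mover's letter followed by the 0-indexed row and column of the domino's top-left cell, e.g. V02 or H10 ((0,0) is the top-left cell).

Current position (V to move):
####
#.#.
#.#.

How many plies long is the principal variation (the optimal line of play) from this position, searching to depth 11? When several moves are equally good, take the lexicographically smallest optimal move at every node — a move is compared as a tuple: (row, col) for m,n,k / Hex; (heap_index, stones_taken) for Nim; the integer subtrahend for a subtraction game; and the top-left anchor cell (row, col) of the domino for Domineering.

PV length from [####/#.#./#.#.]: 1 ply

p1 V@[####/#.#./#.#.]: V11[####/###./###.]+1* V13[####/#.##/#.##]+1
p2 H@[####/###./###.] terminal -1; root [####/#.#./#.#.] d11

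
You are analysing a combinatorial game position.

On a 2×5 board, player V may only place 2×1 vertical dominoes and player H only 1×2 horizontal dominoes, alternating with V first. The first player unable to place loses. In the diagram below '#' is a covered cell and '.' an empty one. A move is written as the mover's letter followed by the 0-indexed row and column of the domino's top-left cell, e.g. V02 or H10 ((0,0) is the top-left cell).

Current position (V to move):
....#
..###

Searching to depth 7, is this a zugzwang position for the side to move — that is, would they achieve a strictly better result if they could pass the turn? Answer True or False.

ply 1, V at ....#/..### | V00=-1→#...#/#.###; V01=+1→.#..#/.####*
ply 2, H at .#..#/.#### | H02=-1→.####/.####*
ply 3, V at .####/.#### | V00=+1→#####/#####*
ply 4: #####/##### is terminal -1 (H); from ....#/..### depth 7
if V skipped the turn, H would face:
~ ply 1, H at ....#/..### | H00=+1→##..#/..###*; H01=-1→.##.#/..###; H02=-1→..###/..###; H10=+1→....#/#####
~ ply 2: ##..#/..### is terminal -1 (V); from ....#/..### depth 7
compare (V): move=+1 vs pass=-1

zugzwang(....#/..###, V) = False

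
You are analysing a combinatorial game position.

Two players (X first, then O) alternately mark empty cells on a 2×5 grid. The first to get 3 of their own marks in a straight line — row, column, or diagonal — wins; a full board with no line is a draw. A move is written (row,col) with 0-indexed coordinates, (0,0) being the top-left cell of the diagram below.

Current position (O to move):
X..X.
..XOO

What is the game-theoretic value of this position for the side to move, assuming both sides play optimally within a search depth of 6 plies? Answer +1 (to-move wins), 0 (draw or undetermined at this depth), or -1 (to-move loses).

value(X..X./..XOO, O) = 0

ply 1, O at X..X./..XOO | (0,1)=+0→XO.X./..XOO*; (0,2)=+0→X.OX./..XOO; (0,4)=+0→X..XO/..XOO; (1,0)=-1→X..X./O.XOO; (1,1)=-1→X..X./.OXOO
ply 2, X at XO.X./..XOO | (0,2)=+0→XOXX./..XOO*; (0,4)=+0→XO.XX/..XOO; (1,0)=+0→XO.X./X.XOO; (1,1)=+0→XO.X./.XXOO
ply 3, O at XOXX./..XOO | (0,4)=+0→XOXXO/..XOO*; (1,0)=-1→XOXX./O.XOO; (1,1)=-1→XOXX./.OXOO
ply 4, X at XOXXO/..XOO | (1,0)=+0→XOXXO/X.XOO*; (1,1)=+0→XOXXO/.XXOO
ply 5, O at XOXXO/X.XOO | (1,1)=+0→XOXXO/XOXOO*
ply 6: XOXXO/XOXOO is terminal +0 (X); from X..X./..XOO depth 6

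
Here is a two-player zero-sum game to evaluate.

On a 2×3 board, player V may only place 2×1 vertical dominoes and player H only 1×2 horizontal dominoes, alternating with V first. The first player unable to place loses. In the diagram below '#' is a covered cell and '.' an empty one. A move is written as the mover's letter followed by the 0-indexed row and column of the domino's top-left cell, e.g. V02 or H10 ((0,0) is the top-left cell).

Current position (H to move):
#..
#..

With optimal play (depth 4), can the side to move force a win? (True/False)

ply 1, H at #../#.. | H01=+1→###/#..*; H11=+1→#../###
ply 2: ###/#.. is terminal -1 (V); from #../#.. depth 4

H winning at [#../#..]: True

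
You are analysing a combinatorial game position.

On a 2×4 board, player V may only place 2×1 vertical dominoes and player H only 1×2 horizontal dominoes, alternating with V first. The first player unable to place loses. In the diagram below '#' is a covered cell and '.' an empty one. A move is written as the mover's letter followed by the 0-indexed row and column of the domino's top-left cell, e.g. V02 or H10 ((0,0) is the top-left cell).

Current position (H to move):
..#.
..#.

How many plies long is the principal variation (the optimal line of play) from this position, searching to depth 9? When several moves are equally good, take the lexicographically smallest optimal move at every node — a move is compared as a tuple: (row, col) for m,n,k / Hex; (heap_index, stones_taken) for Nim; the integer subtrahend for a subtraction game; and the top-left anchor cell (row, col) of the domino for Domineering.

ply 1, H at ..#./..#. | H00=+1→###./..#.*; H10=+1→..#./###.
ply 2, V at ###./..#. | V03=-1→####/..##*
ply 3, H at ####/..## | H10=+1→####/####*
ply 4: ####/#### is terminal -1 (V); from ..#./..#. depth 9

PV length from [..#./..#.]: 3 plies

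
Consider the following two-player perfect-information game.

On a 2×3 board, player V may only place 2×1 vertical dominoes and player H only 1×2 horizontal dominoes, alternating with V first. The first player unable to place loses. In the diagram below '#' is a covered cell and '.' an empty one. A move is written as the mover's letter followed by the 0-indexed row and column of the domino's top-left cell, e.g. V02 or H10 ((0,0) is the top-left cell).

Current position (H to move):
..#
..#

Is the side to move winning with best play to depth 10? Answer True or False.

H winning at [..#/..#]: True

[..#/..#] H move#1: H00:+1/###/..#*, H10:+1/..#/###
[###/..#] end (terminal -1, V#2); searched ..#/..# to 10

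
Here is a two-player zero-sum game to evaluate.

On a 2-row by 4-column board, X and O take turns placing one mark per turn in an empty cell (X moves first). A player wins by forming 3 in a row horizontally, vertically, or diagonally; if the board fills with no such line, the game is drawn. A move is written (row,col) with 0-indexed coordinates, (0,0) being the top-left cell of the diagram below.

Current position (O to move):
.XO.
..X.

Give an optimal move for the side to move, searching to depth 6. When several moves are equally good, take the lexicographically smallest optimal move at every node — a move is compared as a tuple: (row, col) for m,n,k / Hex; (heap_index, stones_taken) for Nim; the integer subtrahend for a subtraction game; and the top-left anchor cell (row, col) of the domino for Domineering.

O's best at [.XO./..X.]: (1,0)

[.XO./..X.] O move#1: (0,0):-1/OXO./..X., (0,3):-1/.XOO/..X., (1,0):+0/.XO./O.X.*, (1,1):+0/.XO./.OX., (1,3):+0/.XO./..XO
[.XO./O.X.] X move#2: (0,0):+0/XXO./O.X.*, (0,3):+0/.XOX/O.X., (1,1):+0/.XO./OXX., (1,3):+0/.XO./O.XX
[XXO./O.X.] O move#3: (0,3):+0/XXOO/O.X.*, (1,1):+0/XXO./OOX., (1,3):+0/XXO./O.XO
[XXOO/O.X.] X move#4: (1,1):+0/XXOO/OXX.*, (1,3):+0/XXOO/O.XX
[XXOO/OXX.] O move#5: (1,3):+0/XXOO/OXXO*
[XXOO/OXXO] end (terminal +0, X#6); searched .XO./..X. to 6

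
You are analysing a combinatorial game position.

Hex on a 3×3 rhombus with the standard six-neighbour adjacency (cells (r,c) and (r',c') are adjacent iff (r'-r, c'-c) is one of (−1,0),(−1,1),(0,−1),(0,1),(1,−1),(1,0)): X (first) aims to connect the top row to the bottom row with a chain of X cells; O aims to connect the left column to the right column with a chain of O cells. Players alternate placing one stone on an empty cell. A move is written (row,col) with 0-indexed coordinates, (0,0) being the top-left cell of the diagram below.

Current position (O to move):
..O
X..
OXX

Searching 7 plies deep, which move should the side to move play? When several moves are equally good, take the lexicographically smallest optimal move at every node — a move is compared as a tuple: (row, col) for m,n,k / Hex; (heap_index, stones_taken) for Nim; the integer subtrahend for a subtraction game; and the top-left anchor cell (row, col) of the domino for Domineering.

ply 1, O at ..O/X../OXX | (0,0)=+1→O.O/X../OXX*; (0,1)=+1→.OO/X../OXX; (1,1)=+1→..O/XO./OXX; (1,2)=-1→..O/X.O/OXX
ply 2, X at O.O/X../OXX | (0,1)=-1→OXO/X../OXX*; (1,1)=-1→O.O/XX./OXX; (1,2)=-1→O.O/X.X/OXX
ply 3, O at OXO/X../OXX | (1,1)=+1→OXO/XO./OXX*; (1,2)=-1→OXO/X.O/OXX
ply 4: OXO/XO./OXX is terminal -1 (X); from ..O/X../OXX depth 7

O's best at [..O/X../OXX]: (0,0)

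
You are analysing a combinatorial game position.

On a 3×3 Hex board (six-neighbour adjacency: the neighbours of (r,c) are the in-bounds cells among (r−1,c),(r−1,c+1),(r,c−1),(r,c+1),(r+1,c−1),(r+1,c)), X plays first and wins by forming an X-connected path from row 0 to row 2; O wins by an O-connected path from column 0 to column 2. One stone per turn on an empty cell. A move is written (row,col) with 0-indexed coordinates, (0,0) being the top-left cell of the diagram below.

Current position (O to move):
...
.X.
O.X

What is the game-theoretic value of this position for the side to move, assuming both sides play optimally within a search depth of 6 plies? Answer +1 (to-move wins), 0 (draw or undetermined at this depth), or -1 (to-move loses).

p1 O@[.../.X./O.X]: (0,0)[O../.X./O.X]-1* (0,1)[.O./.X./O.X]-1 (0,2)[..O/.X./O.X]-1 (1,0)[.../OX./O.X]-1 (1,2)[.../.XO/O.X]-1 (2,1)[.../.X./OOX]-1
p2 X@[O../.X./O.X]: (0,1)[OX./.X./O.X]+1* (0,2)[O.X/.X./O.X]+1 (1,0)[O../XX./O.X]+1 (1,2)[O../.XX/O.X]+1 (2,1)[O../.X./OXX]+1
p3 O@[OX./.X./O.X]: (0,2)[OXO/.X./O.X]-1* (1,0)[OX./OX./O.X]-1 (1,2)[OX./.XO/O.X]-1 (2,1)[OX./.X./OOX]-1
p4 X@[OXO/.X./O.X]: (1,0)[OXO/XX./O.X]+1* (1,2)[OXO/.XX/O.X]+1 (2,1)[OXO/.X./OXX]+1
p5 O@[OXO/XX./O.X]: (1,2)[OXO/XXO/O.X]-1* (2,1)[OXO/XX./OOX]-1
p6 X@[OXO/XXO/O.X]: (2,1)[OXO/XXO/OXX]+1*
p7 O@[OXO/XXO/OXX] terminal -1; root [.../.X./O.X] d6

value(.../.X./O.X, O) = -1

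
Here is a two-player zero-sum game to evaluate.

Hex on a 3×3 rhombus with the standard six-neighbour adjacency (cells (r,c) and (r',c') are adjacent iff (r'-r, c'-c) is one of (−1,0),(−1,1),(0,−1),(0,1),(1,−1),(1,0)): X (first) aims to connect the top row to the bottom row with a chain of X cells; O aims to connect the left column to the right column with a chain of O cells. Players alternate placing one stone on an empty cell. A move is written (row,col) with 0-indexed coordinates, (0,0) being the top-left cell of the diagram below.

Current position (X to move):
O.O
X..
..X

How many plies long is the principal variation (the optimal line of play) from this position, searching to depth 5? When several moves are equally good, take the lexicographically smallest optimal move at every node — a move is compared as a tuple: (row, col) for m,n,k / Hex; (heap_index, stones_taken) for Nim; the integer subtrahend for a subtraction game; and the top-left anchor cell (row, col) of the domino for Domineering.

PV length from [O.O/X../..X]: 3 plies

ply 1, X at O.O/X../..X | (0,1)=+1→OXO/X../..X*; (1,1)=-1→O.O/XX./..X; (1,2)=-1→O.O/X.X/..X; (2,0)=-1→O.O/X../X.X; (2,1)=-1→O.O/X../.XX
ply 2, O at OXO/X../..X | (1,1)=-1→OXO/XO./..X*; (1,2)=-1→OXO/X.O/..X; (2,0)=-1→OXO/X../O.X; (2,1)=-1→OXO/X../.OX
ply 3, X at OXO/XO./..X | (1,2)=-1→OXO/XOX/..X; (2,0)=+1→OXO/XO./X.X*; (2,1)=-1→OXO/XO./.XX
ply 4: OXO/XO./X.X is terminal -1 (O); from O.O/X../..X depth 5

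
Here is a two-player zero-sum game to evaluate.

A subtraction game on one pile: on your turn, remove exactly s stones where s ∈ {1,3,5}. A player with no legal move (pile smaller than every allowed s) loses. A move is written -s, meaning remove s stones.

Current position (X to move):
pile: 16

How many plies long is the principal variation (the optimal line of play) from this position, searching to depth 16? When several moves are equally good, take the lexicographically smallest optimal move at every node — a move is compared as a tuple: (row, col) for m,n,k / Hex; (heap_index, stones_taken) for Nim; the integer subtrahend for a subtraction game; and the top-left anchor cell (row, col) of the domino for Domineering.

[16] X move#1: -1:-1/15*, -3:-1/13, -5:-1/11
[15] O move#2: -1:+1/14*, -3:+1/12, -5:+1/10
[14] X move#3: -1:-1/13*, -3:-1/11, -5:-1/9
[13] O move#4: -1:+1/12*, -3:+1/10, -5:+1/8
[12] X move#5: -1:-1/11*, -3:-1/9, -5:-1/7
[11] O move#6: -1:+1/10*, -3:+1/8, -5:+1/6
[10] X move#7: -1:-1/9*, -3:-1/7, -5:-1/5
[9] O move#8: -1:+1/8*, -3:+1/6, -5:+1/4
[8] X move#9: -1:-1/7*, -3:-1/5, -5:-1/3
[7] O move#10: -1:+1/6*, -3:+1/4, -5:+1/2
[6] X move#11: -1:-1/5*, -3:-1/3, -5:-1/1
[5] O move#12: -1:+1/4*, -3:+1/2, -5:+1/0
[4] X move#13: -1:-1/3*, -3:-1/1
[3] O move#14: -1:+1/2*, -3:+1/0
[2] X move#15: -1:-1/1*
[1] O move#16: -1:+1/0*
[0] end (terminal -1, X#17); searched 16 to 16

PV length from [16]: 16 plies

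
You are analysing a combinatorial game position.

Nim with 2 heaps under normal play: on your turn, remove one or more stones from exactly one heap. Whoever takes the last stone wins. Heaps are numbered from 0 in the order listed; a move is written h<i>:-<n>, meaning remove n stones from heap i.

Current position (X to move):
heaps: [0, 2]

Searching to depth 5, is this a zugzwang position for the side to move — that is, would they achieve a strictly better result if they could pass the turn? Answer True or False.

ply 1, X at (0,2) | h1:-1=-1→(0,1); h1:-2=+1→(0,0)*
ply 2: (0,0) is terminal -1 (O); from (0,2) depth 5
if X skipped the turn, O would face:
~ ply 1, O at (0,2) | h1:-1=-1→(0,1); h1:-2=+1→(0,0)*
~ ply 2: (0,0) is terminal -1 (X); from (0,2) depth 5
compare (X): move=+1 vs pass=-1

zugzwang((0,2), X) = False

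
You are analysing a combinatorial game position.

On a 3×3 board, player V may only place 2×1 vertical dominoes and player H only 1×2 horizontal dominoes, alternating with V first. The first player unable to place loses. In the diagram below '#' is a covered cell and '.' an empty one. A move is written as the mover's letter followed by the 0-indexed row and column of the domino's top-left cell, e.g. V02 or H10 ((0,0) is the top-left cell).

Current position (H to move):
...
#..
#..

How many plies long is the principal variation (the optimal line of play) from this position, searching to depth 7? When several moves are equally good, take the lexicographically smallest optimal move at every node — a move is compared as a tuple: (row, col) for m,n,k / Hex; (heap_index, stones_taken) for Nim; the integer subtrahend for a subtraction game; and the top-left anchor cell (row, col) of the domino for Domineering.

PV length from [.../#../#..]: 1 ply

[.../#../#..] H move#1: H00:-1/##./#../#.., H01:-1/.##/#../#.., H11:+1/.../###/#..*, H21:-1/.../#../###
[.../###/#..] end (terminal -1, V#2); searched .../#../#.. to 7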